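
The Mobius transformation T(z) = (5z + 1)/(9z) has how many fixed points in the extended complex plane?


Step 1: Fixed points satisfy T(z) = z
Step 2: 9z^2 - 5z - 1 = 0
Step 3: Discriminant = (-5)^2 - 4*9*(-1) = 61
Step 4: Number of fixed points = 2

2


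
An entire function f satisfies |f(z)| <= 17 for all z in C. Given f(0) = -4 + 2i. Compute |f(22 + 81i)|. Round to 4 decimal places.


Step 1: By Liouville's theorem, a bounded entire function is constant.
Step 2: f(z) = f(0) = -4 + 2i for all z.
Step 3: |f(w)| = |-4 + 2i| = sqrt(16 + 4)
Step 4: = 4.4721

4.4721


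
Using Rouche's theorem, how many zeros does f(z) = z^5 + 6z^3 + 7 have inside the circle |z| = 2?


Step 1: On |z| = 2 the three terms have sizes |z^5| = 2^5 = 32, |6z^3| = 6*2^3 = 48, |7| = 7
Step 2: The dominant term is g(z) = 6z^3; let h(z) = z^5 + 7 so f = g + h
Step 3: On |z| = 2: |g| = 48 and |h| <= 32 + 7 = 39
Step 4: Since 48 > 39, |h| < |g| on |z| = 2, so by Rouche f has the same number of zeros as g inside |z| < 2
Step 5: g(z) = 6z^3 has 3 zeros (at the origin, multiplicity 3) inside |z| < 2. Answer = 3

3


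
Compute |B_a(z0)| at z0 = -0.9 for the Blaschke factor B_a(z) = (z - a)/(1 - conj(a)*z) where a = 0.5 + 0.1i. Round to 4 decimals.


Step 1: Numerator z0 - a = -0.9 - (0.5 + 0.1i) = -1.4 - 0.1i
Step 2: Denominator 1 - conj(a)*z0 = 1 - (0.5 - 0.1i)*(-0.9) = 1.45 - 0.09i
Step 3: |z0 - a|^2 = (-1.4)^2 + (-0.1)^2 = 1.97; |1 - conj(a)*z0|^2 = 1.45^2 + (-0.09)^2 = 2.1106
Step 4: |B_a(-0.9)| = sqrt(1.97 / 2.1106) = sqrt(0.933384)
Step 5: = 0.9661

0.9661


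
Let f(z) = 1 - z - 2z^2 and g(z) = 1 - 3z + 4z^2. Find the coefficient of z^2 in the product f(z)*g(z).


Step 1: z^2 term in f*g comes from: (1)*(4z^2) + (-z)*(-3z) + (-2z^2)*(1)
Step 2: = 4 + 3 - 2
Step 3: = 5

5


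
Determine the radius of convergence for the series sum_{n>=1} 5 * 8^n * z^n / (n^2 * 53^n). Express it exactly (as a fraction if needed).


Step 1: General term a_n = 5 * 8^n / (n^2 * 53^n)
Step 2: By the root test, |a_n|^(1/n) = 5^(1/n) * 8 / (n^(2/n) * 53) -> 8/53 as n -> infinity (since 5^(1/n) -> 1 and n^(2/n) -> 1)
Step 3: R = 1/lim|a_n|^(1/n) = 53/8

53/8


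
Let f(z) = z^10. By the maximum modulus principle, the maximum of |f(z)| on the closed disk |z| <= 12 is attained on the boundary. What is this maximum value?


Step 1: On |z| = 12, |f(z)| = |z|^10 = 12^10
Step 2: By maximum modulus principle, maximum is on boundary.
Step 3: Maximum = 61917364224 = 61917364224

61917364224


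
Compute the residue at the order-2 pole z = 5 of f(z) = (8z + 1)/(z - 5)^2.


Step 1: Pole of order 2 at z = 5
Step 2: Res = lim d/dz [(z - 5)^2 * f(z)] as z -> 5
Step 3: (z - 5)^2 * f(z) = 8z + 1
Step 4: d/dz[8z + 1] = 8

8


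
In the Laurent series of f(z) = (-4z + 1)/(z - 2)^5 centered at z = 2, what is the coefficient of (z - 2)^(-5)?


Step 1: Write the numerator in powers of (z - 2): -4z + 1 = -4(z - 2) + (-4*2 + 1) = -4(z - 2) - 7
Step 2: Divide by (z - 2)^5: f(z) = -7(z - 2)^(-5) - 4(z - 2)^(-4)
Step 3: This finite sum is the Laurent series of f about z = 2.
Step 4: Coefficient of (z - 2)^(-5) = -4*2 + 1 = -7

-7


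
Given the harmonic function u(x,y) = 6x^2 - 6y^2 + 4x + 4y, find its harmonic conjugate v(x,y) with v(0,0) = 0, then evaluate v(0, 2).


Step 1: v_x = -u_y = 12y - 4
Step 2: v_y = u_x = 12x + 4
Step 3: v = 12xy - 4x + 4y + C
Step 4: v(0,0) = 0 => C = 0
Step 5: v(0, 2) = 8

8


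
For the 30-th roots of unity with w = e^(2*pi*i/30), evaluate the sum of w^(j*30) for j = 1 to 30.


Step 1: The sum sum_{j=1}^{n} w^(k*j) equals n if n | k, else 0.
Step 2: Here n = 30, k = 30
Step 3: Does n divide k? 30 | 30 -> True
Step 4: Sum = 30

30


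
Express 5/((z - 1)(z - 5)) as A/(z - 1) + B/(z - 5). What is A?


Step 1: Multiply both sides by (z - 1) and set z = 1
Step 2: A = 5 / (1 - 5)
Step 3: A = 5 / (-4)
Step 4: A = -5/4

-5/4


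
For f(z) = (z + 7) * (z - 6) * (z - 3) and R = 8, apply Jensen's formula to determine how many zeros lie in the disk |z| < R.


Jensen's formula: (1/2pi)*integral log|f(Re^it)|dt = log|f(0)| + sum_{|a_k|<R} log(R/|a_k|)
Step 1: f(0) = 7 * (-6) * (-3) = 126
Step 2: log|f(0)| = log|-7| + log|6| + log|3| = 4.8363
Step 3: Zeros inside |z| < 8: -7, 6, 3
Step 4: Jensen sum = log(8/7) + log(8/6) + log(8/3) = 1.402
Step 5: n(R) = number of terms in the Jensen sum = count of zeros inside |z| < 8 = 3

3


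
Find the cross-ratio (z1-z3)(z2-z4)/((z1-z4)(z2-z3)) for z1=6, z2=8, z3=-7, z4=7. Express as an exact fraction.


Step 1: (z1-z3)(z2-z4) = 13 * 1 = 13
Step 2: (z1-z4)(z2-z3) = (-1) * 15 = -15
Step 3: Cross-ratio = -13/15 = -13/15

-13/15


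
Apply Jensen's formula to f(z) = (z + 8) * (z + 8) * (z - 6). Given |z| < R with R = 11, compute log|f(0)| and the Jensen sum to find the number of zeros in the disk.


Jensen's formula: (1/2pi)*integral log|f(Re^it)|dt = log|f(0)| + sum_{|a_k|<R} log(R/|a_k|)
Step 1: f(0) = 8 * 8 * (-6) = -384
Step 2: log|f(0)| = log|-8| + log|-8| + log|6| = 5.9506
Step 3: Zeros inside |z| < 11: -8, -8, 6
Step 4: Jensen sum = log(11/8) + log(11/8) + log(11/6) = 1.243
Step 5: n(R) = number of terms in the Jensen sum = count of zeros inside |z| < 11 = 3

3


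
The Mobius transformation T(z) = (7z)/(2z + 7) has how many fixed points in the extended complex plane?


Step 1: Fixed points satisfy T(z) = z
Step 2: 2z^2 = 0
Step 3: Discriminant = 0^2 - 4*2*0 = 0
Step 4: Number of fixed points = 1

1


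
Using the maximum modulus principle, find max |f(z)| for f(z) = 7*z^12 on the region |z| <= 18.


Step 1: On |z| = 18, |f(z)| = 7 * |z|^12 = 7 * 18^12
Step 2: By maximum modulus principle, maximum is on boundary.
Step 3: Maximum = 7 * 1156831381426176 = 8097819669983232

8097819669983232


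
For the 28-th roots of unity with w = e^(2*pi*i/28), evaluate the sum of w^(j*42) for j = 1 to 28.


Step 1: The sum sum_{j=1}^{n} w^(k*j) equals n if n | k, else 0.
Step 2: Here n = 28, k = 42
Step 3: Does n divide k? 28 | 42 -> False
Step 4: Sum = 0

0


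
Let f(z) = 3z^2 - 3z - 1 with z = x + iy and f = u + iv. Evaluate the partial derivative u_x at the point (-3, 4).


Step 1: f(z) = 3(x+iy)^2 - 3(x+iy) - 1
Step 2: u = 3(x^2 - y^2) - 3x - 1
Step 3: u_x = 6x - 3
Step 4: At (-3, 4): u_x = -18 - 3 = -21

-21


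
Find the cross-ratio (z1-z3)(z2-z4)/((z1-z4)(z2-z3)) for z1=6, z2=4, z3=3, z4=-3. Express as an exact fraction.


Step 1: (z1-z3)(z2-z4) = 3 * 7 = 21
Step 2: (z1-z4)(z2-z3) = 9 * 1 = 9
Step 3: Cross-ratio = 21/9 = 7/3

7/3


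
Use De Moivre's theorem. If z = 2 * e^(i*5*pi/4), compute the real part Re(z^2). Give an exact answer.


Step 1: By De Moivre's theorem, z^2 = 2^2 * e^(i*2*5*pi/4) = 4 * (cos(5*pi/2) + i*sin(5*pi/2))
Step 2: |z|^2 = 2^2 = 4
Step 3: Reduce the angle mod 2*pi: 5*pi/2 - 2*pi = pi/2
Step 4: cos(pi/2) = 0
Step 5: Re(z^2) = 4 * 0 = 0

0


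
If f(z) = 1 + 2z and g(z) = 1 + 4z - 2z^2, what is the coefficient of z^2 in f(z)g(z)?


Step 1: z^2 term in f*g comes from: (1)*(-2z^2) + (2z)*(4z) + (0)*(1)
Step 2: = -2 + 8 + 0
Step 3: = 6

6


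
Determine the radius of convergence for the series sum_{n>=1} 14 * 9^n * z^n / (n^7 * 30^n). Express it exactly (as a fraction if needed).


Step 1: General term a_n = 14 * 9^n / (n^7 * 30^n)
Step 2: By the root test, |a_n|^(1/n) = 14^(1/n) * 9 / (n^(7/n) * 30) -> 9/30 as n -> infinity (since 14^(1/n) -> 1 and n^(7/n) -> 1)
Step 3: R = 1/lim|a_n|^(1/n) = 30/9 = 10/3

10/3


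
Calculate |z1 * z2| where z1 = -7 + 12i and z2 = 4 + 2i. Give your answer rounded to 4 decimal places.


Step 1: |z1| = sqrt((-7)^2 + 12^2) = sqrt(193)
Step 2: |z2| = sqrt(4^2 + 2^2) = sqrt(20)
Step 3: |z1*z2| = |z1|*|z2| = sqrt(193) * sqrt(20) = sqrt(193 * 20) = sqrt(3860)
Step 4: = 62.1289

62.1289


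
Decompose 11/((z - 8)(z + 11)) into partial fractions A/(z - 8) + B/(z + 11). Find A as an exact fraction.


Step 1: Multiply both sides by (z - 8) and set z = 8
Step 2: A = 11 / (8 + 11)
Step 3: A = 11 / 19
Step 4: A = 11/19

11/19


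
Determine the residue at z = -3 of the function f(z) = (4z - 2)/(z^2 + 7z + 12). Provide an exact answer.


Step 1: Q(z) = z^2 + 7z + 12 = (z + 3)(z + 4)
Step 2: Q'(z) = 2z + 7
Step 3: Q'(-3) = 1, P(-3) = -14
Step 4: Res = P(-3)/Q'(-3) = -14/1 = -14

-14


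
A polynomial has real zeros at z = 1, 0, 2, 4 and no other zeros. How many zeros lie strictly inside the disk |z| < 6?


Step 1: Check each root:
  z = 1: |1| = 1 < 6
  z = 0: |0| = 0 < 6
  z = 2: |2| = 2 < 6
  z = 4: |4| = 4 < 6
Step 2: Count = 4

4


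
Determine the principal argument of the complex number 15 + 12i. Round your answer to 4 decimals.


Step 1: z = 15 + 12i
Step 2: arg(z) = atan2(12, 15)
Step 3: arg(z) = 0.6747

0.6747


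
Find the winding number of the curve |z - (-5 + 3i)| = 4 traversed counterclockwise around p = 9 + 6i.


Step 1: Center c = (-5, 3), radius = 4
Step 2: |p - c|^2 = 14^2 + 3^2 = 205
Step 3: r^2 = 16
Step 4: |p-c| > r so winding number = 0

0


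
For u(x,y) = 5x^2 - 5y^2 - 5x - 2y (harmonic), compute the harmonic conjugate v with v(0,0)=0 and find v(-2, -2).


Step 1: v_x = -u_y = 10y + 2
Step 2: v_y = u_x = 10x - 5
Step 3: v = 10xy + 2x - 5y + C
Step 4: v(0,0) = 0 => C = 0
Step 5: v(-2, -2) = 46

46


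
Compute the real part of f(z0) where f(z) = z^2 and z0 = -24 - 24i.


Step 1: z0 = -24 - 24i
Step 2: z0^2 = (-24)^2 - (-24)^2 + 1152i
Step 3: real part = 576 - 576 = 0

0


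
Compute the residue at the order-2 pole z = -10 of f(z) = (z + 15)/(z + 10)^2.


Step 1: Pole of order 2 at z = -10
Step 2: Res = lim d/dz [(z + 10)^2 * f(z)] as z -> -10
Step 3: (z + 10)^2 * f(z) = z + 15
Step 4: d/dz[z + 15] = 1

1


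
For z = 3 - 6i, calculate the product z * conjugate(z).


Step 1: conj(z) = 3 + 6i
Step 2: z * conj(z) = 3^2 + (-6)^2
Step 3: = 9 + 36 = 45

45


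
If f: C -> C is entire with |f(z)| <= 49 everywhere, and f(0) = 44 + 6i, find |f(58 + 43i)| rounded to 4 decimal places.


Step 1: By Liouville's theorem, a bounded entire function is constant.
Step 2: f(z) = f(0) = 44 + 6i for all z.
Step 3: |f(w)| = |44 + 6i| = sqrt(1936 + 36)
Step 4: = 44.4072

44.4072


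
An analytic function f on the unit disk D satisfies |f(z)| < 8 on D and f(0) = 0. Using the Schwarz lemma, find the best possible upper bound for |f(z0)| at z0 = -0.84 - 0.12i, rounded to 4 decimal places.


Step 1: g = f/8 maps D -> D with g(0) = 0, so by the Schwarz lemma |g(z)| <= |z|, i.e. |f(z)| <= 8|z|; this is sharp (f(z) = 8z).
Step 2: |z0|^2 = (-0.84)^2 + (-0.12)^2 = 0.72
Step 3: |z0| = sqrt(0.72) = 0.848528
Step 4: Best bound = 8 * |z0| = 8 * 0.848528 = 6.7882

6.7882


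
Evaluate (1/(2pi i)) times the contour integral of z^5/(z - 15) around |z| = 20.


Step 1: f(z) = z^5, a = 15 is inside |z| = 20
Step 2: By Cauchy integral formula: (1/(2pi*i)) * integral = f(a)
Step 3: f(15) = 15^5 = 759375

759375


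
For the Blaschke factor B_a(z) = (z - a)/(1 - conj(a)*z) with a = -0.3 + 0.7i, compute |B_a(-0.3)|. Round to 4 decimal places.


Step 1: Numerator z0 - a = -0.3 - (-0.3 + 0.7i) = 0 - 0.7i
Step 2: Denominator 1 - conj(a)*z0 = 1 - (-0.3 - 0.7i)*(-0.3) = 0.91 - 0.21i
Step 3: |z0 - a|^2 = 0^2 + (-0.7)^2 = 0.49; |1 - conj(a)*z0|^2 = 0.91^2 + (-0.21)^2 = 0.8722
Step 4: |B_a(-0.3)| = sqrt(0.49 / 0.8722) = sqrt(0.561798)
Step 5: = 0.7495

0.7495


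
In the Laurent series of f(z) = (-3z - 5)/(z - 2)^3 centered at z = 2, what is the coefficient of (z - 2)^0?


Step 1: Write the numerator in powers of (z - 2): -3z - 5 = -3(z - 2) + (-3*2 - 5) = -3(z - 2) - 11
Step 2: Divide by (z - 2)^3: f(z) = -11(z - 2)^(-3) - 3(z - 2)^(-2)
Step 3: This finite sum is the Laurent series of f about z = 2.
Step 4: Only the powers -3 and -2 appear, so the coefficient of (z - 2)^0 = 0

0


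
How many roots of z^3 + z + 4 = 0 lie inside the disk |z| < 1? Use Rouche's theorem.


Step 1: On |z| = 1 the three terms have sizes |z^3| = 1^3 = 1, |z| = 1, |4| = 4
Step 2: The dominant term is g(z) = 4; let h(z) = z^3 + z so f = g + h
Step 3: On |z| = 1: |g| = 4 and |h| <= 1 + 1 = 2
Step 4: Since 4 > 2, |h| < |g| on |z| = 1, so by Rouche f has the same number of zeros as g inside |z| < 1
Step 5: g(z) = 4 is a nonzero constant with no zeros inside |z| < 1. Answer = 0

0


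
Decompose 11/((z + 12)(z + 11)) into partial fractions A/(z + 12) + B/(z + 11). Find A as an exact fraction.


Step 1: Multiply both sides by (z + 12) and set z = -12
Step 2: A = 11 / (-12 + 11)
Step 3: A = 11 / (-1)
Step 4: A = -11

-11


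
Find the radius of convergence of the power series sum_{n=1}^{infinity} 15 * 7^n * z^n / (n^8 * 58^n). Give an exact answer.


Step 1: General term a_n = 15 * 7^n / (n^8 * 58^n)
Step 2: By the root test, |a_n|^(1/n) = 15^(1/n) * 7 / (n^(8/n) * 58) -> 7/58 as n -> infinity (since 15^(1/n) -> 1 and n^(8/n) -> 1)
Step 3: R = 1/lim|a_n|^(1/n) = 58/7

58/7


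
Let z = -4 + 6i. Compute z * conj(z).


Step 1: conj(z) = -4 - 6i
Step 2: z * conj(z) = (-4)^2 + 6^2
Step 3: = 16 + 36 = 52

52


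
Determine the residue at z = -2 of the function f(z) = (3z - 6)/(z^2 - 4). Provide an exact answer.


Step 1: Q(z) = z^2 - 4 = (z + 2)(z - 2)
Step 2: Q'(z) = 2z
Step 3: Q'(-2) = -4, P(-2) = -12
Step 4: Res = P(-2)/Q'(-2) = -12/(-4) = 3

3


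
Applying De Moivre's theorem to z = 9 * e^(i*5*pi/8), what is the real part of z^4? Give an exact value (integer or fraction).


Step 1: By De Moivre's theorem, z^4 = 9^4 * e^(i*4*5*pi/8) = 6561 * (cos(5*pi/2) + i*sin(5*pi/2))
Step 2: |z|^4 = 9^4 = 6561
Step 3: Reduce the angle mod 2*pi: 5*pi/2 - 2*pi = pi/2
Step 4: cos(pi/2) = 0
Step 5: Re(z^4) = 6561 * 0 = 0

0


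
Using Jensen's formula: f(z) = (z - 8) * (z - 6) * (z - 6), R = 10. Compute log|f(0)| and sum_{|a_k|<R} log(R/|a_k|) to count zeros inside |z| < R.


Jensen's formula: (1/2pi)*integral log|f(Re^it)|dt = log|f(0)| + sum_{|a_k|<R} log(R/|a_k|)
Step 1: f(0) = (-8) * (-6) * (-6) = -288
Step 2: log|f(0)| = log|8| + log|6| + log|6| = 5.663
Step 3: Zeros inside |z| < 10: 8, 6, 6
Step 4: Jensen sum = log(10/8) + log(10/6) + log(10/6) = 1.2448
Step 5: n(R) = number of terms in the Jensen sum = count of zeros inside |z| < 10 = 3

3


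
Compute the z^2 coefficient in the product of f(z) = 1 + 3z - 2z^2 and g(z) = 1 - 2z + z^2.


Step 1: z^2 term in f*g comes from: (1)*(z^2) + (3z)*(-2z) + (-2z^2)*(1)
Step 2: = 1 - 6 - 2
Step 3: = -7

-7


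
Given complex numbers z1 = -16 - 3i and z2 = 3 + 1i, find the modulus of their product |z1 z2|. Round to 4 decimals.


Step 1: |z1| = sqrt((-16)^2 + (-3)^2) = sqrt(265)
Step 2: |z2| = sqrt(3^2 + 1^2) = sqrt(10)
Step 3: |z1*z2| = |z1|*|z2| = sqrt(265) * sqrt(10) = sqrt(265 * 10) = sqrt(2650)
Step 4: = 51.4782

51.4782


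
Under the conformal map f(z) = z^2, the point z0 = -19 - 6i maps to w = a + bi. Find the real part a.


Step 1: z0 = -19 - 6i
Step 2: z0^2 = (-19)^2 - (-6)^2 + 228i
Step 3: real part = 361 - 36 = 325

325


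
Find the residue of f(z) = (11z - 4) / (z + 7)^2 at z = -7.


Step 1: Pole of order 2 at z = -7
Step 2: Res = lim d/dz [(z + 7)^2 * f(z)] as z -> -7
Step 3: (z + 7)^2 * f(z) = 11z - 4
Step 4: d/dz[11z - 4] = 11

11


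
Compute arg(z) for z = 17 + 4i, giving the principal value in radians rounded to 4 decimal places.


Step 1: z = 17 + 4i
Step 2: arg(z) = atan2(4, 17)
Step 3: arg(z) = 0.2311

0.2311


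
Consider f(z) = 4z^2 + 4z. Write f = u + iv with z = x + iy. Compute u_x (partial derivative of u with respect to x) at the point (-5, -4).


Step 1: f(z) = 4(x+iy)^2 + 4(x+iy) + 0
Step 2: u = 4(x^2 - y^2) + 4x + 0
Step 3: u_x = 8x + 4
Step 4: At (-5, -4): u_x = -40 + 4 = -36

-36


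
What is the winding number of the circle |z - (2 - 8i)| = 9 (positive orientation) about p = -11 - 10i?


Step 1: Center c = (2, -8), radius = 9
Step 2: |p - c|^2 = (-13)^2 + (-2)^2 = 173
Step 3: r^2 = 81
Step 4: |p-c| > r so winding number = 0

0


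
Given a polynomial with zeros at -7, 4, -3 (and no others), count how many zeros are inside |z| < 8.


Step 1: Check each root:
  z = -7: |-7| = 7 < 8
  z = 4: |4| = 4 < 8
  z = -3: |-3| = 3 < 8
Step 2: Count = 3

3


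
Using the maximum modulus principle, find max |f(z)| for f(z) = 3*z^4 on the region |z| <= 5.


Step 1: On |z| = 5, |f(z)| = 3 * |z|^4 = 3 * 5^4
Step 2: By maximum modulus principle, maximum is on boundary.
Step 3: Maximum = 3 * 625 = 1875

1875


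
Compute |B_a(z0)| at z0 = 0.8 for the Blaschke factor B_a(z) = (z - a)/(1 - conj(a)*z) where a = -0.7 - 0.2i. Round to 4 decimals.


Step 1: Numerator z0 - a = 0.8 - (-0.7 - 0.2i) = 1.5 + 0.2i
Step 2: Denominator 1 - conj(a)*z0 = 1 - (-0.7 + 0.2i)*0.8 = 1.56 - 0.16i
Step 3: |z0 - a|^2 = 1.5^2 + 0.2^2 = 2.29; |1 - conj(a)*z0|^2 = 1.56^2 + (-0.16)^2 = 2.4592
Step 4: |B_a(0.8)| = sqrt(2.29 / 2.4592) = sqrt(0.931197)
Step 5: = 0.965

0.965


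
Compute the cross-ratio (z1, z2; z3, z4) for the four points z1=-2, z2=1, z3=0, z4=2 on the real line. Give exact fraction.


Step 1: (z1-z3)(z2-z4) = (-2) * (-1) = 2
Step 2: (z1-z4)(z2-z3) = (-4) * 1 = -4
Step 3: Cross-ratio = -2/4 = -1/2

-1/2


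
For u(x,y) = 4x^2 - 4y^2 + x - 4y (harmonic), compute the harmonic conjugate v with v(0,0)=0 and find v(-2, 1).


Step 1: v_x = -u_y = 8y + 4
Step 2: v_y = u_x = 8x + 1
Step 3: v = 8xy + 4x + y + C
Step 4: v(0,0) = 0 => C = 0
Step 5: v(-2, 1) = -23

-23


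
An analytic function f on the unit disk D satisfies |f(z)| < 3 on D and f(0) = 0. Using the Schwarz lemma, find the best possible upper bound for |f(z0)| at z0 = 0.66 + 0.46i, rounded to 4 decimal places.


Step 1: g = f/3 maps D -> D with g(0) = 0, so by the Schwarz lemma |g(z)| <= |z|, i.e. |f(z)| <= 3|z|; this is sharp (f(z) = 3z).
Step 2: |z0|^2 = 0.66^2 + 0.46^2 = 0.6472
Step 3: |z0| = sqrt(0.6472) = 0.804487
Step 4: Best bound = 3 * |z0| = 3 * 0.804487 = 2.4135

2.4135


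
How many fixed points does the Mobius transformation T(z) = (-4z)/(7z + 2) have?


Step 1: Fixed points satisfy T(z) = z
Step 2: 7z^2 + 6z = 0
Step 3: Discriminant = 6^2 - 4*7*0 = 36
Step 4: Number of fixed points = 2

2


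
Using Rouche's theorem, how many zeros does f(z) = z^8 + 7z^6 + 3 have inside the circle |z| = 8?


Step 1: On |z| = 8 the three terms have sizes |z^8| = 8^8 = 16777216, |7z^6| = 7*8^6 = 1835008, |3| = 3
Step 2: The dominant term is g(z) = z^8; let h(z) = 7z^6 + 3 so f = g + h
Step 3: On |z| = 8: |g| = 16777216 and |h| <= 1835008 + 3 = 1835011
Step 4: Since 16777216 > 1835011, |h| < |g| on |z| = 8, so by Rouche f has the same number of zeros as g inside |z| < 8
Step 5: g(z) = z^8 has 8 zeros (all at the origin) inside |z| < 8. Answer = 8

8


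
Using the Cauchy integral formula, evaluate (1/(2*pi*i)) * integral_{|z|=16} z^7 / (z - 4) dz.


Step 1: f(z) = z^7, a = 4 is inside |z| = 16
Step 2: By Cauchy integral formula: (1/(2pi*i)) * integral = f(a)
Step 3: f(4) = 4^7 = 16384

16384


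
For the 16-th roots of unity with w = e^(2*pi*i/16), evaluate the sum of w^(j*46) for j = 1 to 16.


Step 1: The sum sum_{j=1}^{n} w^(k*j) equals n if n | k, else 0.
Step 2: Here n = 16, k = 46
Step 3: Does n divide k? 16 | 46 -> False
Step 4: Sum = 0

0


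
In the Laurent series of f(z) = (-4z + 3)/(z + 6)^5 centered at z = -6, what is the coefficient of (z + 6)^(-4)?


Step 1: Write the numerator in powers of (z + 6): -4z + 3 = -4(z + 6) + (-4*(-6) + 3) = -4(z + 6) + 27
Step 2: Divide by (z + 6)^5: f(z) = 27(z + 6)^(-5) - 4(z + 6)^(-4)
Step 3: This finite sum is the Laurent series of f about z = -6.
Step 4: Coefficient of (z + 6)^(-4) = coefficient of (z + 6) in the re-centred numerator = -4

-4


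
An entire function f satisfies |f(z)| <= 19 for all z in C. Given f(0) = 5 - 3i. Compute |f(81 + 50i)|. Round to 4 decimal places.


Step 1: By Liouville's theorem, a bounded entire function is constant.
Step 2: f(z) = f(0) = 5 - 3i for all z.
Step 3: |f(w)| = |5 - 3i| = sqrt(25 + 9)
Step 4: = 5.831

5.831


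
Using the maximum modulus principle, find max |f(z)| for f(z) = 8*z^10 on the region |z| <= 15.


Step 1: On |z| = 15, |f(z)| = 8 * |z|^10 = 8 * 15^10
Step 2: By maximum modulus principle, maximum is on boundary.
Step 3: Maximum = 8 * 576650390625 = 4613203125000

4613203125000


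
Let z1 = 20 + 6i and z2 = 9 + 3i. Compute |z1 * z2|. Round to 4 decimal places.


Step 1: |z1| = sqrt(20^2 + 6^2) = sqrt(436)
Step 2: |z2| = sqrt(9^2 + 3^2) = sqrt(90)
Step 3: |z1*z2| = |z1|*|z2| = sqrt(436) * sqrt(90) = sqrt(436 * 90) = sqrt(39240)
Step 4: = 198.0909

198.0909


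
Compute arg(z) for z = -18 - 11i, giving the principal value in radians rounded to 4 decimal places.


Step 1: z = -18 - 11i
Step 2: arg(z) = atan2(-11, -18)
Step 3: arg(z) = -2.593

-2.593


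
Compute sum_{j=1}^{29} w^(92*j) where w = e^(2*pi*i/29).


Step 1: The sum sum_{j=1}^{n} w^(k*j) equals n if n | k, else 0.
Step 2: Here n = 29, k = 92
Step 3: Does n divide k? 29 | 92 -> False
Step 4: Sum = 0

0


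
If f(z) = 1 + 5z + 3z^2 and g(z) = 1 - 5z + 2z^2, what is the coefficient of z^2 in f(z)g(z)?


Step 1: z^2 term in f*g comes from: (1)*(2z^2) + (5z)*(-5z) + (3z^2)*(1)
Step 2: = 2 - 25 + 3
Step 3: = -20

-20


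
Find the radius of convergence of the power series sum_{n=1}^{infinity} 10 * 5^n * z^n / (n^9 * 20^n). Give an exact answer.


Step 1: General term a_n = 10 * 5^n / (n^9 * 20^n)
Step 2: By the root test, |a_n|^(1/n) = 10^(1/n) * 5 / (n^(9/n) * 20) -> 5/20 as n -> infinity (since 10^(1/n) -> 1 and n^(9/n) -> 1)
Step 3: R = 1/lim|a_n|^(1/n) = 20/5 = 4

4


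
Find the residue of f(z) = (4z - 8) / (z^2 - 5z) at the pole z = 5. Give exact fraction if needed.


Step 1: Q(z) = z^2 - 5z = (z - 5)(z)
Step 2: Q'(z) = 2z - 5
Step 3: Q'(5) = 5, P(5) = 12
Step 4: Res = P(5)/Q'(5) = 12/5 = 12/5

12/5


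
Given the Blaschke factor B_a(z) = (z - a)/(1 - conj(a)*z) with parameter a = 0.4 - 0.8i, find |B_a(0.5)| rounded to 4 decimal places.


Step 1: Numerator z0 - a = 0.5 - (0.4 - 0.8i) = 0.1 + 0.8i
Step 2: Denominator 1 - conj(a)*z0 = 1 - (0.4 + 0.8i)*0.5 = 0.8 - 0.4i
Step 3: |z0 - a|^2 = 0.1^2 + 0.8^2 = 0.65; |1 - conj(a)*z0|^2 = 0.8^2 + (-0.4)^2 = 0.8
Step 4: |B_a(0.5)| = sqrt(0.65 / 0.8) = sqrt(0.8125)
Step 5: = 0.9014

0.9014


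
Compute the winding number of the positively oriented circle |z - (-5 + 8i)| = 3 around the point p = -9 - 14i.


Step 1: Center c = (-5, 8), radius = 3
Step 2: |p - c|^2 = (-4)^2 + (-22)^2 = 500
Step 3: r^2 = 9
Step 4: |p-c| > r so winding number = 0

0


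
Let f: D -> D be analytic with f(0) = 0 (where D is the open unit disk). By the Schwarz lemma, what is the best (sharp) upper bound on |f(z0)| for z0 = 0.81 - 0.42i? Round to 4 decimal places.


Step 1: Schwarz lemma: if f: D -> D is analytic with f(0) = 0, then |f(z)| <= |z| for all z in D, and this is sharp (f(z) = z).
Step 2: |z0|^2 = 0.81^2 + (-0.42)^2 = 0.8325
Step 3: |z0| = sqrt(0.8325) = 0.912414
Step 4: Best bound = |z0| = 0.9124

0.9124


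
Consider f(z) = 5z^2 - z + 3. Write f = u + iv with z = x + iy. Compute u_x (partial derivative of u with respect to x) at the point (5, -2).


Step 1: f(z) = 5(x+iy)^2 - (x+iy) + 3
Step 2: u = 5(x^2 - y^2) - x + 3
Step 3: u_x = 10x - 1
Step 4: At (5, -2): u_x = 50 - 1 = 49

49


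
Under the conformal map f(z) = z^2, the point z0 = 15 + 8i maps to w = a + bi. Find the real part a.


Step 1: z0 = 15 + 8i
Step 2: z0^2 = 15^2 - 8^2 + 240i
Step 3: real part = 225 - 64 = 161

161


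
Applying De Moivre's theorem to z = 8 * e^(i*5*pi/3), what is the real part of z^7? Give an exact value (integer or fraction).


Step 1: By De Moivre's theorem, z^7 = 8^7 * e^(i*7*5*pi/3) = 2097152 * (cos(35*pi/3) + i*sin(35*pi/3))
Step 2: |z|^7 = 8^7 = 2097152
Step 3: Reduce the angle mod 2*pi: 35*pi/3 - 10*pi = 5*pi/3
Step 4: cos(5*pi/3) = 1/2
Step 5: Re(z^7) = 2097152 * 1/2 = 1048576

1048576


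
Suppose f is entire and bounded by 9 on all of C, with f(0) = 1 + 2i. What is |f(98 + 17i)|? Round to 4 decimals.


Step 1: By Liouville's theorem, a bounded entire function is constant.
Step 2: f(z) = f(0) = 1 + 2i for all z.
Step 3: |f(w)| = |1 + 2i| = sqrt(1 + 4)
Step 4: = 2.2361

2.2361


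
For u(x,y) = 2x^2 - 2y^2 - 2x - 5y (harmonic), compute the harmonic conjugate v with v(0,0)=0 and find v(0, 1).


Step 1: v_x = -u_y = 4y + 5
Step 2: v_y = u_x = 4x - 2
Step 3: v = 4xy + 5x - 2y + C
Step 4: v(0,0) = 0 => C = 0
Step 5: v(0, 1) = -2

-2


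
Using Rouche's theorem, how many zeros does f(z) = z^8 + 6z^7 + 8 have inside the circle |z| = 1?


Step 1: On |z| = 1 the three terms have sizes |z^8| = 1^8 = 1, |6z^7| = 6*1^7 = 6, |8| = 8
Step 2: The dominant term is g(z) = 8; let h(z) = z^8 + 6z^7 so f = g + h
Step 3: On |z| = 1: |g| = 8 and |h| <= 1 + 6 = 7
Step 4: Since 8 > 7, |h| < |g| on |z| = 1, so by Rouche f has the same number of zeros as g inside |z| < 1
Step 5: g(z) = 8 is a nonzero constant with no zeros inside |z| < 1. Answer = 0

0


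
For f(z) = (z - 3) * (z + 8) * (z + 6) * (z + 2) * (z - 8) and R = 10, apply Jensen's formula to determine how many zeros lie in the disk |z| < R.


Jensen's formula: (1/2pi)*integral log|f(Re^it)|dt = log|f(0)| + sum_{|a_k|<R} log(R/|a_k|)
Step 1: f(0) = (-3) * 8 * 6 * 2 * (-8) = 2304
Step 2: log|f(0)| = log|3| + log|-8| + log|-6| + log|-2| + log|8| = 7.7424
Step 3: Zeros inside |z| < 10: 3, -8, -6, -2, 8
Step 4: Jensen sum = log(10/3) + log(10/8) + log(10/6) + log(10/2) + log(10/8) = 3.7705
Step 5: n(R) = number of terms in the Jensen sum = count of zeros inside |z| < 10 = 5

5


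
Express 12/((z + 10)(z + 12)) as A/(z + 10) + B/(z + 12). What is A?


Step 1: Multiply both sides by (z + 10) and set z = -10
Step 2: A = 12 / (-10 + 12)
Step 3: A = 12 / 2
Step 4: A = 6

6


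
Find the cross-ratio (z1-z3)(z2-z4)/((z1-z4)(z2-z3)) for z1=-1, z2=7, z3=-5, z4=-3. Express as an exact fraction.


Step 1: (z1-z3)(z2-z4) = 4 * 10 = 40
Step 2: (z1-z4)(z2-z3) = 2 * 12 = 24
Step 3: Cross-ratio = 40/24 = 5/3

5/3


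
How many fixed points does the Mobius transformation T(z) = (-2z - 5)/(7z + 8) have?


Step 1: Fixed points satisfy T(z) = z
Step 2: 7z^2 + 10z + 5 = 0
Step 3: Discriminant = 10^2 - 4*7*5 = -40
Step 4: Number of fixed points = 2

2


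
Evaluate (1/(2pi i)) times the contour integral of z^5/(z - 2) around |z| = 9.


Step 1: f(z) = z^5, a = 2 is inside |z| = 9
Step 2: By Cauchy integral formula: (1/(2pi*i)) * integral = f(a)
Step 3: f(2) = 2^5 = 32

32


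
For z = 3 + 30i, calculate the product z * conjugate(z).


Step 1: conj(z) = 3 - 30i
Step 2: z * conj(z) = 3^2 + 30^2
Step 3: = 9 + 900 = 909

909


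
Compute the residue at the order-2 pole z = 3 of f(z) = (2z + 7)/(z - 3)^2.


Step 1: Pole of order 2 at z = 3
Step 2: Res = lim d/dz [(z - 3)^2 * f(z)] as z -> 3
Step 3: (z - 3)^2 * f(z) = 2z + 7
Step 4: d/dz[2z + 7] = 2

2


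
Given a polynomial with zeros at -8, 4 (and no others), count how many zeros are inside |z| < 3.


Step 1: Check each root:
  z = -8: |-8| = 8 >= 3
  z = 4: |4| = 4 >= 3
Step 2: Count = 0

0


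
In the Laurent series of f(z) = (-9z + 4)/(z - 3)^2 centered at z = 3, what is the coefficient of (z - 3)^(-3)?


Step 1: Write the numerator in powers of (z - 3): -9z + 4 = -9(z - 3) + (-9*3 + 4) = -9(z - 3) - 23
Step 2: Divide by (z - 3)^2: f(z) = -23(z - 3)^(-2) - 9(z - 3)^(-1)
Step 3: This finite sum is the Laurent series of f about z = 3.
Step 4: Only the powers -2 and -1 appear, so the coefficient of (z - 3)^(-3) = 0

0


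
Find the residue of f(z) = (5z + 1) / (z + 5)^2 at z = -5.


Step 1: Pole of order 2 at z = -5
Step 2: Res = lim d/dz [(z + 5)^2 * f(z)] as z -> -5
Step 3: (z + 5)^2 * f(z) = 5z + 1
Step 4: d/dz[5z + 1] = 5

5


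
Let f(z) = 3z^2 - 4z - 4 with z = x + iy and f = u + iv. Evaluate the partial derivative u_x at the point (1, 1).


Step 1: f(z) = 3(x+iy)^2 - 4(x+iy) - 4
Step 2: u = 3(x^2 - y^2) - 4x - 4
Step 3: u_x = 6x - 4
Step 4: At (1, 1): u_x = 6 - 4 = 2

2


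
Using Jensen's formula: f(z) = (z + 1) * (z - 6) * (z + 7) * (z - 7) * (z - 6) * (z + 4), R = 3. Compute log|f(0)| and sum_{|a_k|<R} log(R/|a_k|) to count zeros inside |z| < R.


Jensen's formula: (1/2pi)*integral log|f(Re^it)|dt = log|f(0)| + sum_{|a_k|<R} log(R/|a_k|)
Step 1: f(0) = 1 * (-6) * 7 * (-7) * (-6) * 4 = -7056
Step 2: log|f(0)| = log|-1| + log|6| + log|-7| + log|7| + log|6| + log|-4| = 8.8616
Step 3: Zeros inside |z| < 3: -1
Step 4: Jensen sum = log(3/1) = 1.0986
Step 5: n(R) = number of terms in the Jensen sum = count of zeros inside |z| < 3 = 1

1


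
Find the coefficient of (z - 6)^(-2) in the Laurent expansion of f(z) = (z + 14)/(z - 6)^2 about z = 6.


Step 1: Write the numerator in powers of (z - 6): z + 14 = (z - 6) + (1*6 + 14) = (z - 6) + 20
Step 2: Divide by (z - 6)^2: f(z) = 20(z - 6)^(-2) + (z - 6)^(-1)
Step 3: This finite sum is the Laurent series of f about z = 6.
Step 4: Coefficient of (z - 6)^(-2) = 1*6 + 14 = 20

20


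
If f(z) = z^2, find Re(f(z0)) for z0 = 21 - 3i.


Step 1: z0 = 21 - 3i
Step 2: z0^2 = 21^2 - (-3)^2 - 126i
Step 3: real part = 441 - 9 = 432

432


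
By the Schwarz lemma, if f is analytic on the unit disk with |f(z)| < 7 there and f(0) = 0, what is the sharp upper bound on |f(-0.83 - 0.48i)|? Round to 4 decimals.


Step 1: g = f/7 maps D -> D with g(0) = 0, so by the Schwarz lemma |g(z)| <= |z|, i.e. |f(z)| <= 7|z|; this is sharp (f(z) = 7z).
Step 2: |z0|^2 = (-0.83)^2 + (-0.48)^2 = 0.9193
Step 3: |z0| = sqrt(0.9193) = 0.958801
Step 4: Best bound = 7 * |z0| = 7 * 0.958801 = 6.7116

6.7116


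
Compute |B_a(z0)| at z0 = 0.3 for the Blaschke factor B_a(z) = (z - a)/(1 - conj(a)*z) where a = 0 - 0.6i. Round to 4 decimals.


Step 1: Numerator z0 - a = 0.3 - (0 - 0.6i) = 0.3 + 0.6i
Step 2: Denominator 1 - conj(a)*z0 = 1 - (0 + 0.6i)*0.3 = 1 - 0.18i
Step 3: |z0 - a|^2 = 0.3^2 + 0.6^2 = 0.45; |1 - conj(a)*z0|^2 = 1^2 + (-0.18)^2 = 1.0324
Step 4: |B_a(0.3)| = sqrt(0.45 / 1.0324) = sqrt(0.435878)
Step 5: = 0.6602

0.6602


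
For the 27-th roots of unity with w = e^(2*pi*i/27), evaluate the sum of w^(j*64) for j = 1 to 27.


Step 1: The sum sum_{j=1}^{n} w^(k*j) equals n if n | k, else 0.
Step 2: Here n = 27, k = 64
Step 3: Does n divide k? 27 | 64 -> False
Step 4: Sum = 0

0


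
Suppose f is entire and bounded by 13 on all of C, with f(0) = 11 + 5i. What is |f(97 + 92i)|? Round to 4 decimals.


Step 1: By Liouville's theorem, a bounded entire function is constant.
Step 2: f(z) = f(0) = 11 + 5i for all z.
Step 3: |f(w)| = |11 + 5i| = sqrt(121 + 25)
Step 4: = 12.083

12.083


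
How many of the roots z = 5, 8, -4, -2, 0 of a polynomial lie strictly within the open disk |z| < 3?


Step 1: Check each root:
  z = 5: |5| = 5 >= 3
  z = 8: |8| = 8 >= 3
  z = -4: |-4| = 4 >= 3
  z = -2: |-2| = 2 < 3
  z = 0: |0| = 0 < 3
Step 2: Count = 2

2


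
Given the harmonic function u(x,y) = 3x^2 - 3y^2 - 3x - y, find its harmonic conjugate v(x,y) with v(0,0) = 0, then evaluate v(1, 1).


Step 1: v_x = -u_y = 6y + 1
Step 2: v_y = u_x = 6x - 3
Step 3: v = 6xy + x - 3y + C
Step 4: v(0,0) = 0 => C = 0
Step 5: v(1, 1) = 4

4


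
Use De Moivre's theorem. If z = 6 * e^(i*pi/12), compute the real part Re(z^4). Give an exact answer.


Step 1: By De Moivre's theorem, z^4 = 6^4 * e^(i*4*pi/12) = 1296 * (cos(pi/3) + i*sin(pi/3))
Step 2: |z|^4 = 6^4 = 1296
Step 3: The angle pi/3 already lies in [0, 2*pi)
Step 4: cos(pi/3) = 1/2
Step 5: Re(z^4) = 1296 * 1/2 = 648

648


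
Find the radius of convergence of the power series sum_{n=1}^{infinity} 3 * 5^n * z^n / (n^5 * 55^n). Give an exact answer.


Step 1: General term a_n = 3 * 5^n / (n^5 * 55^n)
Step 2: By the root test, |a_n|^(1/n) = 3^(1/n) * 5 / (n^(5/n) * 55) -> 5/55 as n -> infinity (since 3^(1/n) -> 1 and n^(5/n) -> 1)
Step 3: R = 1/lim|a_n|^(1/n) = 55/5 = 11

11


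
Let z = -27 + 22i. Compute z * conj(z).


Step 1: conj(z) = -27 - 22i
Step 2: z * conj(z) = (-27)^2 + 22^2
Step 3: = 729 + 484 = 1213

1213


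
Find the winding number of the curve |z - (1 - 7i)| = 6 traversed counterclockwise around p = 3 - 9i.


Step 1: Center c = (1, -7), radius = 6
Step 2: |p - c|^2 = 2^2 + (-2)^2 = 8
Step 3: r^2 = 36
Step 4: |p-c| < r so winding number = 1

1


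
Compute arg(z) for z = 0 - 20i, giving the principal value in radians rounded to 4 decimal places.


Step 1: z = 0 - 20i
Step 2: arg(z) = atan2(-20, 0)
Step 3: arg(z) = -1.5708

-1.5708


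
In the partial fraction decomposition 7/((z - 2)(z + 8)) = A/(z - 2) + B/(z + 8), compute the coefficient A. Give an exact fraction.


Step 1: Multiply both sides by (z - 2) and set z = 2
Step 2: A = 7 / (2 + 8)
Step 3: A = 7 / 10
Step 4: A = 7/10

7/10


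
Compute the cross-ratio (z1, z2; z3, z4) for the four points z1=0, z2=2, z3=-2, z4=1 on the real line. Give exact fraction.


Step 1: (z1-z3)(z2-z4) = 2 * 1 = 2
Step 2: (z1-z4)(z2-z3) = (-1) * 4 = -4
Step 3: Cross-ratio = -2/4 = -1/2

-1/2


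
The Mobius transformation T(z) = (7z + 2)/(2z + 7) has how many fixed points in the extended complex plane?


Step 1: Fixed points satisfy T(z) = z
Step 2: 2z^2 - 2 = 0
Step 3: Discriminant = 0^2 - 4*2*(-2) = 16
Step 4: Number of fixed points = 2

2


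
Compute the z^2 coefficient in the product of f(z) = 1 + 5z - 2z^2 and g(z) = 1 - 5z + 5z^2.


Step 1: z^2 term in f*g comes from: (1)*(5z^2) + (5z)*(-5z) + (-2z^2)*(1)
Step 2: = 5 - 25 - 2
Step 3: = -22

-22


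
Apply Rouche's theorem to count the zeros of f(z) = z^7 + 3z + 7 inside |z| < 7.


Step 1: On |z| = 7 the three terms have sizes |z^7| = 7^7 = 823543, |3z| = 3*7 = 21, |7| = 7
Step 2: The dominant term is g(z) = z^7; let h(z) = 3z + 7 so f = g + h
Step 3: On |z| = 7: |g| = 823543 and |h| <= 21 + 7 = 28
Step 4: Since 823543 > 28, |h| < |g| on |z| = 7, so by Rouche f has the same number of zeros as g inside |z| < 7
Step 5: g(z) = z^7 has 7 zeros (all at the origin) inside |z| < 7. Answer = 7

7


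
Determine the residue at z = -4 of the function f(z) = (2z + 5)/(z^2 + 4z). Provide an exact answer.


Step 1: Q(z) = z^2 + 4z = (z + 4)(z)
Step 2: Q'(z) = 2z + 4
Step 3: Q'(-4) = -4, P(-4) = -3
Step 4: Res = P(-4)/Q'(-4) = -3/(-4) = 3/4

3/4


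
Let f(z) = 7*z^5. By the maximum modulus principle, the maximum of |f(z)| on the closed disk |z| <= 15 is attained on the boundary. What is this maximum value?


Step 1: On |z| = 15, |f(z)| = 7 * |z|^5 = 7 * 15^5
Step 2: By maximum modulus principle, maximum is on boundary.
Step 3: Maximum = 7 * 759375 = 5315625

5315625


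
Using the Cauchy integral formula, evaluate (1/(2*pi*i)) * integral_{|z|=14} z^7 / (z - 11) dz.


Step 1: f(z) = z^7, a = 11 is inside |z| = 14
Step 2: By Cauchy integral formula: (1/(2pi*i)) * integral = f(a)
Step 3: f(11) = 11^7 = 19487171

19487171


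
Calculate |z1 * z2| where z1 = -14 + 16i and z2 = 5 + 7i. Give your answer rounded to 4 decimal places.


Step 1: |z1| = sqrt((-14)^2 + 16^2) = sqrt(452)
Step 2: |z2| = sqrt(5^2 + 7^2) = sqrt(74)
Step 3: |z1*z2| = |z1|*|z2| = sqrt(452) * sqrt(74) = sqrt(452 * 74) = sqrt(33448)
Step 4: = 182.8879

182.8879


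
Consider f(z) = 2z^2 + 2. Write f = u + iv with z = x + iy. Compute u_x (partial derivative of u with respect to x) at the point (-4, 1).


Step 1: f(z) = 2(x+iy)^2 + 2
Step 2: u = 2(x^2 - y^2) + 2
Step 3: u_x = 4x + 0
Step 4: At (-4, 1): u_x = -16 + 0 = -16

-16


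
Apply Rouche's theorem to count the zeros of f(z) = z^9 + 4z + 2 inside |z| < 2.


Step 1: On |z| = 2 the three terms have sizes |z^9| = 2^9 = 512, |4z| = 4*2 = 8, |2| = 2
Step 2: The dominant term is g(z) = z^9; let h(z) = 4z + 2 so f = g + h
Step 3: On |z| = 2: |g| = 512 and |h| <= 8 + 2 = 10
Step 4: Since 512 > 10, |h| < |g| on |z| = 2, so by Rouche f has the same number of zeros as g inside |z| < 2
Step 5: g(z) = z^9 has 9 zeros (all at the origin) inside |z| < 2. Answer = 9

9


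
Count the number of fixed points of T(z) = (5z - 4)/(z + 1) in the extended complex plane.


Step 1: Fixed points satisfy T(z) = z
Step 2: z^2 - 4z + 4 = 0
Step 3: Discriminant = (-4)^2 - 4*1*4 = 0
Step 4: Number of fixed points = 1

1


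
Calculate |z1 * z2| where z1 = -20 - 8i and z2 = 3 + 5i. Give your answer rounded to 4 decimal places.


Step 1: |z1| = sqrt((-20)^2 + (-8)^2) = sqrt(464)
Step 2: |z2| = sqrt(3^2 + 5^2) = sqrt(34)
Step 3: |z1*z2| = |z1|*|z2| = sqrt(464) * sqrt(34) = sqrt(464 * 34) = sqrt(15776)
Step 4: = 125.6025

125.6025


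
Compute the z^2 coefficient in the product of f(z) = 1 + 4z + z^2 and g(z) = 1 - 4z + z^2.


Step 1: z^2 term in f*g comes from: (1)*(z^2) + (4z)*(-4z) + (z^2)*(1)
Step 2: = 1 - 16 + 1
Step 3: = -14

-14


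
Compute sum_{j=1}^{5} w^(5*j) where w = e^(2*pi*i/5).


Step 1: The sum sum_{j=1}^{n} w^(k*j) equals n if n | k, else 0.
Step 2: Here n = 5, k = 5
Step 3: Does n divide k? 5 | 5 -> True
Step 4: Sum = 5

5


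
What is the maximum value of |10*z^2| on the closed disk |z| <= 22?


Step 1: On |z| = 22, |f(z)| = 10 * |z|^2 = 10 * 22^2
Step 2: By maximum modulus principle, maximum is on boundary.
Step 3: Maximum = 10 * 484 = 4840

4840


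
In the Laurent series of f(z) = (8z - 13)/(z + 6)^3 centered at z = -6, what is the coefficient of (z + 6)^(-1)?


Step 1: Write the numerator in powers of (z + 6): 8z - 13 = 8(z + 6) + (8*(-6) - 13) = 8(z + 6) - 61
Step 2: Divide by (z + 6)^3: f(z) = -61(z + 6)^(-3) + 8(z + 6)^(-2)
Step 3: This finite sum is the Laurent series of f about z = -6.
Step 4: Only the powers -3 and -2 appear, so the coefficient of (z + 6)^(-1) = 0

0


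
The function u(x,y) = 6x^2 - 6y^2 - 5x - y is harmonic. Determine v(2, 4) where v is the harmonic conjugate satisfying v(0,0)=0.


Step 1: v_x = -u_y = 12y + 1
Step 2: v_y = u_x = 12x - 5
Step 3: v = 12xy + x - 5y + C
Step 4: v(0,0) = 0 => C = 0
Step 5: v(2, 4) = 78

78


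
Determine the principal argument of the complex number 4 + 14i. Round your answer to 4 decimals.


Step 1: z = 4 + 14i
Step 2: arg(z) = atan2(14, 4)
Step 3: arg(z) = 1.2925

1.2925


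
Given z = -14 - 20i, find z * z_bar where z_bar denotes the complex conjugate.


Step 1: conj(z) = -14 + 20i
Step 2: z * conj(z) = (-14)^2 + (-20)^2
Step 3: = 196 + 400 = 596

596


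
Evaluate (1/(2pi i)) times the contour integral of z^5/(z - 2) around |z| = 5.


Step 1: f(z) = z^5, a = 2 is inside |z| = 5
Step 2: By Cauchy integral formula: (1/(2pi*i)) * integral = f(a)
Step 3: f(2) = 2^5 = 32

32


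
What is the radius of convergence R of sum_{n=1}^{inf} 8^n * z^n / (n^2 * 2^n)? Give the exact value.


Step 1: General term a_n = 8^n / (n^2 * 2^n)
Step 2: By the root test, |a_n|^(1/n) = 8 / (n^(2/n) * 2) -> 8/2 as n -> infinity (since n^(2/n) -> 1)
Step 3: R = 1/lim|a_n|^(1/n) = 2/8 = 1/4

1/4


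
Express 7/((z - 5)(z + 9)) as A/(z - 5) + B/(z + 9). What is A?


Step 1: Multiply both sides by (z - 5) and set z = 5
Step 2: A = 7 / (5 + 9)
Step 3: A = 7 / 14
Step 4: A = 1/2

1/2


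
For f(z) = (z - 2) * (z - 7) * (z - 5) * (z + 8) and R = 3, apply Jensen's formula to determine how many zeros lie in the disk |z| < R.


Jensen's formula: (1/2pi)*integral log|f(Re^it)|dt = log|f(0)| + sum_{|a_k|<R} log(R/|a_k|)
Step 1: f(0) = (-2) * (-7) * (-5) * 8 = -560
Step 2: log|f(0)| = log|2| + log|7| + log|5| + log|-8| = 6.3279
Step 3: Zeros inside |z| < 3: 2
Step 4: Jensen sum = log(3/2) = 0.4055
Step 5: n(R) = number of terms in the Jensen sum = count of zeros inside |z| < 3 = 1

1


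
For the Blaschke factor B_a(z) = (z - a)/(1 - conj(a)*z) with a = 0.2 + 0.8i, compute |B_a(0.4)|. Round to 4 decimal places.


Step 1: Numerator z0 - a = 0.4 - (0.2 + 0.8i) = 0.2 - 0.8i
Step 2: Denominator 1 - conj(a)*z0 = 1 - (0.2 - 0.8i)*0.4 = 0.92 + 0.32i
Step 3: |z0 - a|^2 = 0.2^2 + (-0.8)^2 = 0.68; |1 - conj(a)*z0|^2 = 0.92^2 + 0.32^2 = 0.9488
Step 4: |B_a(0.4)| = sqrt(0.68 / 0.9488) = sqrt(0.716695)
Step 5: = 0.8466

0.8466


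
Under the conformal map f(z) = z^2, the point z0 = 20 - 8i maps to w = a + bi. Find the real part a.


Step 1: z0 = 20 - 8i
Step 2: z0^2 = 20^2 - (-8)^2 - 320i
Step 3: real part = 400 - 64 = 336

336
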